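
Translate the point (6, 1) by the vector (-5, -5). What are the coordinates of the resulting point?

Translation by (-5, -5) (homogeneous matrix [[1, 0, -5], [0, 1, -5], [0, 0, 1]]):
x' = 6 + -5 = 1
y' = 1 + -5 = -4
Result: (1, -4)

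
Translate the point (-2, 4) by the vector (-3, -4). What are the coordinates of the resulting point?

Translation by (-3, -4) (homogeneous matrix [[1, 0, -3], [0, 1, -4], [0, 0, 1]]):
x' = -2 + -3 = -5
y' = 4 + -4 = 0
Result: (-5, 0)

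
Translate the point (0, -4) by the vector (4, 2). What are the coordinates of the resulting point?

Translation by (4, 2) (homogeneous matrix [[1, 0, 4], [0, 1, 2], [0, 0, 1]]):
x' = 0 + 4 = 4
y' = -4 + 2 = -2
Result: (4, -2)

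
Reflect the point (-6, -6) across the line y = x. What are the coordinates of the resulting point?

Reflection across line y = x: (-6, -6) → (-6, -6)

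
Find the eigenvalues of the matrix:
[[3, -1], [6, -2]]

Characteristic equation: det(A - λI) = 0
λ² - (trace)λ + (det) = 0
trace = 3 + -2 = 1, det = (3)(-2) - (-1)(6) = 0
λ² - (1)λ + (0) = 0
λ = (1 ± √((1)² - 4·(0))) / 2 = (1 ± √1) / 2
Solving: λ = 0, 1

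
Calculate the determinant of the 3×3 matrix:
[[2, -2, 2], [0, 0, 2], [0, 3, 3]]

Expansion along first row:
det = 2·det([[0,2],[3,3]]) - -2·det([[0,2],[0,3]]) + 2·det([[0,0],[0,3]])
    = 2·(0·3 - 2·3) - -2·(0·3 - 2·0) + 2·(0·3 - 0·0)
    = 2·-6 - -2·0 + 2·0
    = -12 + 0 + 0 = -12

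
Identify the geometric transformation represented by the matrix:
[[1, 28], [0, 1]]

This matrix represents: horizontal shear with factor 28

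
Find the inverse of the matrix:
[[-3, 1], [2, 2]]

For [[a,b],[c,d]], inverse = (1/det)·[[d,-b],[-c,a]]
det = (-3)(2) - (1)(2) = -6 - 2 = -8
Inverse = (1/-8)·[[2, -1], [-2, -3]]
= [[-1/4, 1/8], [1/4, 3/8]]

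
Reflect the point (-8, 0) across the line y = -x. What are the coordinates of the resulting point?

Reflection across line y = -x: (-8, 0) → (0, 8)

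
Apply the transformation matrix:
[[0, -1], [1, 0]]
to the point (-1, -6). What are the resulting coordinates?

Matrix multiplication:
[[0, -1], [1, 0]] × [-1, -6]ᵀ
= [(0)(-1) + (-1)(-6), (1)(-1) + (0)(-6)]ᵀ
= [6, -1]ᵀ
Result: (6, -1)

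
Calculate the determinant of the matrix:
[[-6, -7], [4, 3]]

For a 2×2 matrix [[a, b], [c, d]], det = ad - bc
det = (-6)(3) - (-7)(4) = -18 - -28 = 10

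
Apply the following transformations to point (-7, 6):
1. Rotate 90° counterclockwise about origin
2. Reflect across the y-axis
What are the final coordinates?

Step 1: Rotate 90° → (-6, -7)
Step 2: Reflect across y-axis → (6, -7)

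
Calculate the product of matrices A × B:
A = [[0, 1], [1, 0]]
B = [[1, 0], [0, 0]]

Matrix multiplication:
C[0][0] = 0×1 + 1×0 = 0
C[0][1] = 0×0 + 1×0 = 0
C[1][0] = 1×1 + 0×0 = 1
C[1][1] = 1×0 + 0×0 = 0
Result: [[0, 0], [1, 0]]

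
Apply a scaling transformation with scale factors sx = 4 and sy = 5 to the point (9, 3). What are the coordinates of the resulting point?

Scaling matrix:
[[4, 0], [0, 5]]
Result: (9 × 4, 3 × 5) = (36, 15)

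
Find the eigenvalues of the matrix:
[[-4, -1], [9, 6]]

Characteristic equation: det(A - λI) = 0
λ² - (trace)λ + (det) = 0
trace = -4 + 6 = 2, det = (-4)(6) - (-1)(9) = -15
λ² - (2)λ + (-15) = 0
λ = (2 ± √((2)² - 4·(-15))) / 2 = (2 ± √64) / 2
Solving: λ = -3, 5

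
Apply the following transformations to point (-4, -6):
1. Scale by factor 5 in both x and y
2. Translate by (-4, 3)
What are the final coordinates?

Step 1: Scale (-4, -6) by 5 → (-20, -30)
Step 2: Translate by (-4, 3) → (-24, -27)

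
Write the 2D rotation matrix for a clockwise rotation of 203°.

Rotation matrix formula: [[cos θ, -sin θ], [sin θ, cos θ]]
A clockwise rotation by 203° is equivalent to a counterclockwise rotation by -203°.
For θ = -203°:
cos(-203°) = -0.9205
sin(-203°) = 0.3907
Result: [[-0.9205, -0.3907], [0.3907, -0.9205]]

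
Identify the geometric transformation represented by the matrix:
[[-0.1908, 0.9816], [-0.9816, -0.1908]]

This matrix represents: rotation by 259° counterclockwise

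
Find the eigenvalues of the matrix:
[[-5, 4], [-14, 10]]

Characteristic equation: det(A - λI) = 0
λ² - (trace)λ + (det) = 0
trace = -5 + 10 = 5, det = (-5)(10) - (4)(-14) = 6
λ² - (5)λ + (6) = 0
λ = (5 ± √((5)² - 4·(6))) / 2 = (5 ± √1) / 2
Solving: λ = 2, 3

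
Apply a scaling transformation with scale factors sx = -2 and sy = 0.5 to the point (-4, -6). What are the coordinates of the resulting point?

Scaling matrix:
[[-2, 0], [0, 0.50]]
Result: (-4 × -2, -6 × 0.5) = (8, -3)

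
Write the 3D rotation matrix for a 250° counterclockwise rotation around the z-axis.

Rotation matrix for counterclockwise 250° around z-axis:
cos(250°) = -0.3420, sin(250°) = -0.9397
Result: [[-0.3420, 0.9397, 0], [-0.9397, -0.3420, 0], [0, 0, 1]]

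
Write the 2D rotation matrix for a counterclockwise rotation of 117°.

Rotation matrix formula: [[cos θ, -sin θ], [sin θ, cos θ]]
For θ = 117°:
cos(117°) = -0.4540
sin(117°) = 0.8910
Result: [[-0.4540, -0.8910], [0.8910, -0.4540]]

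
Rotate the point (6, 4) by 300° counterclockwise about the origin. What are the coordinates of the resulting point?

Rotation matrix for 300°: [[cos 300°, -sin 300°], [sin 300°, cos 300°]] ≈ [[0.500000, 0.866025], [-0.866025, 0.500000]]
[[0.500000, 0.866025], [-0.866025, 0.500000]] × [6, 4]ᵀ ≈ [6.4641, -3.1962]ᵀ
Result: (6.4641, -3.1962)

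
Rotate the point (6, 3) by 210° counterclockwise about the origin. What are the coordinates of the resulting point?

Rotation matrix for 210°: [[cos 210°, -sin 210°], [sin 210°, cos 210°]] ≈ [[-0.866025, 0.500000], [-0.500000, -0.866025]]
[[-0.866025, 0.500000], [-0.500000, -0.866025]] × [6, 3]ᵀ ≈ [-3.6962, -5.5981]ᵀ
Result: (-3.6962, -5.5981)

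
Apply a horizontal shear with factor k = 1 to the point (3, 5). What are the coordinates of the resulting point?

Shear matrix for horizontal shear with factor k = 1:
[[1, 1], [0, 1]]
Result: (3, 5) → (8, 5)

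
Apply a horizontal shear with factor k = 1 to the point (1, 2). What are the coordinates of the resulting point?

Shear matrix for horizontal shear with factor k = 1:
[[1, 1], [0, 1]]
Result: (1, 2) → (3, 2)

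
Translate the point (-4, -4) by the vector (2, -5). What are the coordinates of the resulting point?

Translation by (2, -5) (homogeneous matrix [[1, 0, 2], [0, 1, -5], [0, 0, 1]]):
x' = -4 + 2 = -2
y' = -4 + -5 = -9
Result: (-2, -9)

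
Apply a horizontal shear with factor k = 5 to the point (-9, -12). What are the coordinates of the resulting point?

Shear matrix for horizontal shear with factor k = 5:
[[1, 5], [0, 1]]
Result: (-9, -12) → (-69, -12)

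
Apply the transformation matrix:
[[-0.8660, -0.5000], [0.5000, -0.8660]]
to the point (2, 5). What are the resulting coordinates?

Matrix multiplication:
[[-0.8660, -0.5000], [0.5000, -0.8660]] × [2, 5]ᵀ
= [(-0.8660)(2) + (-0.5000)(5), (0.5000)(2) + (-0.8660)(5)]ᵀ
= [-4.2320, -3.3300]ᵀ
Result: (-4.2320, -3.3300)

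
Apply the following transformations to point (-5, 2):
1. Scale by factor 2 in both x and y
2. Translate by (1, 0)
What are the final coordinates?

Step 1: Scale (-5, 2) by 2 → (-10, 4)
Step 2: Translate by (1, 0) → (-9, 4)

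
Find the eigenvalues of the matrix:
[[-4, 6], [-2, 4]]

Characteristic equation: det(A - λI) = 0
λ² - (trace)λ + (det) = 0
trace = -4 + 4 = 0, det = (-4)(4) - (6)(-2) = -4
λ² - (0)λ + (-4) = 0
λ = (0 ± √((0)² - 4·(-4))) / 2 = (0 ± √16) / 2
Solving: λ = -2, 2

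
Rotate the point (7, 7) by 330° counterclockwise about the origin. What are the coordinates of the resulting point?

Rotation matrix for 330°: [[cos 330°, -sin 330°], [sin 330°, cos 330°]] ≈ [[0.866025, 0.500000], [-0.500000, 0.866025]]
[[0.866025, 0.500000], [-0.500000, 0.866025]] × [7, 7]ᵀ ≈ [9.5622, 2.5622]ᵀ
Result: (9.5622, 2.5622)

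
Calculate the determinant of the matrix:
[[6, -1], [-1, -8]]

For a 2×2 matrix [[a, b], [c, d]], det = ad - bc
det = (6)(-8) - (-1)(-1) = -48 - 1 = -49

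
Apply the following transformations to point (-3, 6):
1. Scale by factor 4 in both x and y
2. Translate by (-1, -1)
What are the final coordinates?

Step 1: Scale (-3, 6) by 4 → (-12, 24)
Step 2: Translate by (-1, -1) → (-13, 23)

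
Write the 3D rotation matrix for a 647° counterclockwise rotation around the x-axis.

Rotation matrix for counterclockwise 647° around x-axis:
cos(647°) = 0.2924, sin(647°) = -0.9563
Result: [[1, 0, 0], [0, 0.2924, 0.9563], [0, -0.9563, 0.2924]]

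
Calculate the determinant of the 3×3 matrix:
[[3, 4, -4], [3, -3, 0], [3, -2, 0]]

Expansion along first row:
det = 3·det([[-3,0],[-2,0]]) - 4·det([[3,0],[3,0]]) + -4·det([[3,-3],[3,-2]])
    = 3·(-3·0 - 0·-2) - 4·(3·0 - 0·3) + -4·(3·-2 - -3·3)
    = 3·0 - 4·0 + -4·3
    = 0 + 0 + -12 = -12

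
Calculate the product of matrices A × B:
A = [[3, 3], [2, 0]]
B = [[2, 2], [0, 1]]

Matrix multiplication:
C[0][0] = 3×2 + 3×0 = 6
C[0][1] = 3×2 + 3×1 = 9
C[1][0] = 2×2 + 0×0 = 4
C[1][1] = 2×2 + 0×1 = 4
Result: [[6, 9], [4, 4]]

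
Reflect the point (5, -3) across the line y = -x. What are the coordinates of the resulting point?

Reflection across line y = -x: (5, -3) → (3, -5)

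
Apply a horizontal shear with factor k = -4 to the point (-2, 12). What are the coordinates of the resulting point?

Shear matrix for horizontal shear with factor k = -4:
[[1, -4], [0, 1]]
Result: (-2, 12) → (-50, 12)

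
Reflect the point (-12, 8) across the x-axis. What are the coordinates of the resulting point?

Reflection across x-axis: (-12, 8) → (-12, -8)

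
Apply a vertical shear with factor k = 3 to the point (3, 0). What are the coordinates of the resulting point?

Shear matrix for vertical shear with factor k = 3:
[[1, 0], [3, 1]]
Result: (3, 0) → (3, 9)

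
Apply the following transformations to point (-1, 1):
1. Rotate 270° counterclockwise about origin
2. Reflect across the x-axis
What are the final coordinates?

Step 1: Rotate 270° → (1, 1)
Step 2: Reflect across x-axis → (1, -1)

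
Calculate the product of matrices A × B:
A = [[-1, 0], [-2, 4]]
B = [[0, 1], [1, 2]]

Matrix multiplication:
C[0][0] = -1×0 + 0×1 = 0
C[0][1] = -1×1 + 0×2 = -1
C[1][0] = -2×0 + 4×1 = 4
C[1][1] = -2×1 + 4×2 = 6
Result: [[0, -1], [4, 6]]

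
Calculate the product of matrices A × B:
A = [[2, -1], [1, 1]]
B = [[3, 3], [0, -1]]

Matrix multiplication:
C[0][0] = 2×3 + -1×0 = 6
C[0][1] = 2×3 + -1×-1 = 7
C[1][0] = 1×3 + 1×0 = 3
C[1][1] = 1×3 + 1×-1 = 2
Result: [[6, 7], [3, 2]]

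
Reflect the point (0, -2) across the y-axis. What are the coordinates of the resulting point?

Reflection across y-axis: (0, -2) → (0, -2)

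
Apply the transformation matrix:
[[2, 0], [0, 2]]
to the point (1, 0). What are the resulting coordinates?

Matrix multiplication:
[[2, 0], [0, 2]] × [1, 0]ᵀ
= [(2)(1) + (0)(0), (0)(1) + (2)(0)]ᵀ
= [2, 0]ᵀ
Result: (2, 0)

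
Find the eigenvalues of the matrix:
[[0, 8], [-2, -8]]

Characteristic equation: det(A - λI) = 0
λ² - (trace)λ + (det) = 0
trace = 0 + -8 = -8, det = (0)(-8) - (8)(-2) = 16
λ² - (-8)λ + (16) = 0
λ = (-8 ± √((-8)² - 4·(16))) / 2 = (-8 ± √0) / 2
Solving: λ = -4, -4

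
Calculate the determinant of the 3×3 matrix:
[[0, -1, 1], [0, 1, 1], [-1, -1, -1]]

Expansion along first row:
det = 0·det([[1,1],[-1,-1]]) - -1·det([[0,1],[-1,-1]]) + 1·det([[0,1],[-1,-1]])
    = 0·(1·-1 - 1·-1) - -1·(0·-1 - 1·-1) + 1·(0·-1 - 1·-1)
    = 0·0 - -1·1 + 1·1
    = 0 + 1 + 1 = 2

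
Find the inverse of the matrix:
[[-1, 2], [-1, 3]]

For [[a,b],[c,d]], inverse = (1/det)·[[d,-b],[-c,a]]
det = (-1)(3) - (2)(-1) = -3 - -2 = -1
Inverse = (1/-1)·[[3, -2], [1, -1]]
= [[-3, 2], [-1, 1]]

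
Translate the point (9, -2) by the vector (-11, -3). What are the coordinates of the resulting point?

Translation by (-11, -3) (homogeneous matrix [[1, 0, -11], [0, 1, -3], [0, 0, 1]]):
x' = 9 + -11 = -2
y' = -2 + -3 = -5
Result: (-2, -5)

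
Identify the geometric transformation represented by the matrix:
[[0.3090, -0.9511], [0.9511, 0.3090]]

This matrix represents: rotation by 72° counterclockwise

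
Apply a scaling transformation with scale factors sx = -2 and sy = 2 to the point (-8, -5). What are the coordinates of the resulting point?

Scaling matrix:
[[-2, 0], [0, 2]]
Result: (-8 × -2, -5 × 2) = (16, -10)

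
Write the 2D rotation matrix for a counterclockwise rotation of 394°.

Rotation matrix formula: [[cos θ, -sin θ], [sin θ, cos θ]]
For θ = 394°:
cos(394°) = 0.8290
sin(394°) = 0.5592
Result: [[0.8290, -0.5592], [0.5592, 0.8290]]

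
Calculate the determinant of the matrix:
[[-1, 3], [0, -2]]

For a 2×2 matrix [[a, b], [c, d]], det = ad - bc
det = (-1)(-2) - (3)(0) = 2 - 0 = 2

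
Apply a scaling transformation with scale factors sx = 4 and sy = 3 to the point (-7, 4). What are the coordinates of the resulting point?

Scaling matrix:
[[4, 0], [0, 3]]
Result: (-7 × 4, 4 × 3) = (-28, 12)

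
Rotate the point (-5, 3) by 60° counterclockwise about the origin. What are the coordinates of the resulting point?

Rotation matrix for 60°: [[cos 60°, -sin 60°], [sin 60°, cos 60°]] ≈ [[0.500000, -0.866025], [0.866025, 0.500000]]
[[0.500000, -0.866025], [0.866025, 0.500000]] × [-5, 3]ᵀ ≈ [-5.0981, -2.8301]ᵀ
Result: (-5.0981, -2.8301)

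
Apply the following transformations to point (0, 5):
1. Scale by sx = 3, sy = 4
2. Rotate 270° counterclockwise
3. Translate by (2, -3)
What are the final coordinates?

Step 1: Scale → (0, 20)
Step 2: Rotate 270° → (20, 0)
Step 3: Translate → (22, -3)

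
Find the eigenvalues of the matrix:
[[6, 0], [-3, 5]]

Characteristic equation: det(A - λI) = 0
λ² - (trace)λ + (det) = 0
trace = 6 + 5 = 11, det = (6)(5) - (0)(-3) = 30
λ² - (11)λ + (30) = 0
λ = (11 ± √((11)² - 4·(30))) / 2 = (11 ± √1) / 2
Solving: λ = 5, 6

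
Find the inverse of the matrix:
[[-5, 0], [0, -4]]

For [[a,b],[c,d]], inverse = (1/det)·[[d,-b],[-c,a]]
det = (-5)(-4) - (0)(0) = 20 - 0 = 20
Inverse = (1/20)·[[-4, 0], [0, -5]]
= [[-1/5, 0], [0, -1/4]]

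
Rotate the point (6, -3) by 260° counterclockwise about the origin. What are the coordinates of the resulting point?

Rotation matrix for 260°: [[cos 260°, -sin 260°], [sin 260°, cos 260°]] ≈ [[-0.173648, 0.984808], [-0.984808, -0.173648]]
[[-0.173648, 0.984808], [-0.984808, -0.173648]] × [6, -3]ᵀ ≈ [-3.9963, -5.3879]ᵀ
Result: (-3.9963, -5.3879)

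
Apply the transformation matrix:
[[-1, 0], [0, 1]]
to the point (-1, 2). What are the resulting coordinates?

Matrix multiplication:
[[-1, 0], [0, 1]] × [-1, 2]ᵀ
= [(-1)(-1) + (0)(2), (0)(-1) + (1)(2)]ᵀ
= [1, 2]ᵀ
Result: (1, 2)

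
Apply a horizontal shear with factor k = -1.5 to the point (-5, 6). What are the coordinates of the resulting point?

Shear matrix for horizontal shear with factor k = -1.5:
[[1, -1.50], [0, 1]]
Result: (-5, 6) → (-14, 6)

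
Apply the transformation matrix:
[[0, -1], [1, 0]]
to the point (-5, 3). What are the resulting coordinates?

Matrix multiplication:
[[0, -1], [1, 0]] × [-5, 3]ᵀ
= [(0)(-5) + (-1)(3), (1)(-5) + (0)(3)]ᵀ
= [-3, -5]ᵀ
Result: (-3, -5)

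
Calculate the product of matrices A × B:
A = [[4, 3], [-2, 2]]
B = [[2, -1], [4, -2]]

Matrix multiplication:
C[0][0] = 4×2 + 3×4 = 20
C[0][1] = 4×-1 + 3×-2 = -10
C[1][0] = -2×2 + 2×4 = 4
C[1][1] = -2×-1 + 2×-2 = -2
Result: [[20, -10], [4, -2]]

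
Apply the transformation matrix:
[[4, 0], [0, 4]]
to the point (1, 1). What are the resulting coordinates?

Matrix multiplication:
[[4, 0], [0, 4]] × [1, 1]ᵀ
= [(4)(1) + (0)(1), (0)(1) + (4)(1)]ᵀ
= [4, 4]ᵀ
Result: (4, 4)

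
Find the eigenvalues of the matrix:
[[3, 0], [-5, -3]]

Characteristic equation: det(A - λI) = 0
λ² - (trace)λ + (det) = 0
trace = 3 + -3 = 0, det = (3)(-3) - (0)(-5) = -9
λ² - (0)λ + (-9) = 0
λ = (0 ± √((0)² - 4·(-9))) / 2 = (0 ± √36) / 2
Solving: λ = -3, 3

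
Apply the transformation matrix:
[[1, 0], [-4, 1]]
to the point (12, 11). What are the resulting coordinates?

Matrix multiplication:
[[1, 0], [-4, 1]] × [12, 11]ᵀ
= [(1)(12) + (0)(11), (-4)(12) + (1)(11)]ᵀ
= [12, -37]ᵀ
Result: (12, -37)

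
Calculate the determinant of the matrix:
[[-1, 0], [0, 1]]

For a 2×2 matrix [[a, b], [c, d]], det = ad - bc
det = (-1)(1) - (0)(0) = -1 - 0 = -1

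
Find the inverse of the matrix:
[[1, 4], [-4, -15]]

For [[a,b],[c,d]], inverse = (1/det)·[[d,-b],[-c,a]]
det = (1)(-15) - (4)(-4) = -15 - -16 = 1
Inverse = [[-15, -4], [4, 1]]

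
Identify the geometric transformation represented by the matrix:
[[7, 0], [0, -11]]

This matrix represents: non-uniform scaling by sx = 7, sy = -11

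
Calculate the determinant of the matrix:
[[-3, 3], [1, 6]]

For a 2×2 matrix [[a, b], [c, d]], det = ad - bc
det = (-3)(6) - (3)(1) = -18 - 3 = -21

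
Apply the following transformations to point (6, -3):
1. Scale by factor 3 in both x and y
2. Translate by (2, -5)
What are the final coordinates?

Step 1: Scale (6, -3) by 3 → (18, -9)
Step 2: Translate by (2, -5) → (20, -14)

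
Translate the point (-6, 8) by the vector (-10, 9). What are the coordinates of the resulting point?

Translation by (-10, 9) (homogeneous matrix [[1, 0, -10], [0, 1, 9], [0, 0, 1]]):
x' = -6 + -10 = -16
y' = 8 + 9 = 17
Result: (-16, 17)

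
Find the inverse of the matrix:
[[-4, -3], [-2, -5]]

For [[a,b],[c,d]], inverse = (1/det)·[[d,-b],[-c,a]]
det = (-4)(-5) - (-3)(-2) = 20 - 6 = 14
Inverse = (1/14)·[[-5, 3], [2, -4]]
= [[-5/14, 3/14], [1/7, -2/7]]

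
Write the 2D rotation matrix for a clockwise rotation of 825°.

Rotation matrix formula: [[cos θ, -sin θ], [sin θ, cos θ]]
A clockwise rotation by 825° is equivalent to a counterclockwise rotation by -825°.
For θ = -825°:
cos(-825°) = -0.2588
sin(-825°) = -0.9659
Result: [[-0.2588, 0.9659], [-0.9659, -0.2588]]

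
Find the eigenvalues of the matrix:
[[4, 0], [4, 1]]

Characteristic equation: det(A - λI) = 0
λ² - (trace)λ + (det) = 0
trace = 4 + 1 = 5, det = (4)(1) - (0)(4) = 4
λ² - (5)λ + (4) = 0
λ = (5 ± √((5)² - 4·(4))) / 2 = (5 ± √9) / 2
Solving: λ = 1, 4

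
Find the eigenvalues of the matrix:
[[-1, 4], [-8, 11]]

Characteristic equation: det(A - λI) = 0
λ² - (trace)λ + (det) = 0
trace = -1 + 11 = 10, det = (-1)(11) - (4)(-8) = 21
λ² - (10)λ + (21) = 0
λ = (10 ± √((10)² - 4·(21))) / 2 = (10 ± √16) / 2
Solving: λ = 3, 7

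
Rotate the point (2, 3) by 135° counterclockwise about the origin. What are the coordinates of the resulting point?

Rotation matrix for 135°: [[cos 135°, -sin 135°], [sin 135°, cos 135°]] ≈ [[-0.707107, -0.707107], [0.707107, -0.707107]]
[[-0.707107, -0.707107], [0.707107, -0.707107]] × [2, 3]ᵀ ≈ [-3.5355, -0.7071]ᵀ
Result: (-3.5355, -0.7071)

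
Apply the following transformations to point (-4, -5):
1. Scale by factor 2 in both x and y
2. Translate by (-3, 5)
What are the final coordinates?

Step 1: Scale (-4, -5) by 2 → (-8, -10)
Step 2: Translate by (-3, 5) → (-11, -5)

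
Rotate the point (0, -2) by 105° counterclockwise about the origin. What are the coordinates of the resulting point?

Rotation matrix for 105°: [[cos 105°, -sin 105°], [sin 105°, cos 105°]] ≈ [[-0.258819, -0.965926], [0.965926, -0.258819]]
[[-0.258819, -0.965926], [0.965926, -0.258819]] × [0, -2]ᵀ ≈ [1.9319, 0.5176]ᵀ
Result: (1.9319, 0.5176)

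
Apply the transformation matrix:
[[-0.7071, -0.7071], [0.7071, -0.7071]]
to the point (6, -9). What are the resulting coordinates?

Matrix multiplication:
[[-0.7071, -0.7071], [0.7071, -0.7071]] × [6, -9]ᵀ
= [(-0.7071)(6) + (-0.7071)(-9), (0.7071)(6) + (-0.7071)(-9)]ᵀ
= [2.1213, 10.6065]ᵀ
Result: (2.1213, 10.6065)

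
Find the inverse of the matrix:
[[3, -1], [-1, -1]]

For [[a,b],[c,d]], inverse = (1/det)·[[d,-b],[-c,a]]
det = (3)(-1) - (-1)(-1) = -3 - 1 = -4
Inverse = (1/-4)·[[-1, 1], [1, 3]]
= [[1/4, -1/4], [-1/4, -3/4]]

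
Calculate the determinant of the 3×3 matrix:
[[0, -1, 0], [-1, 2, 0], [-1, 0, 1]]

Expansion along first row:
det = 0·det([[2,0],[0,1]]) - -1·det([[-1,0],[-1,1]]) + 0·det([[-1,2],[-1,0]])
    = 0·(2·1 - 0·0) - -1·(-1·1 - 0·-1) + 0·(-1·0 - 2·-1)
    = 0·2 - -1·-1 + 0·2
    = 0 + -1 + 0 = -1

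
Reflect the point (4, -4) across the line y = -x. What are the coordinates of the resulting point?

Reflection across line y = -x: (4, -4) → (4, -4)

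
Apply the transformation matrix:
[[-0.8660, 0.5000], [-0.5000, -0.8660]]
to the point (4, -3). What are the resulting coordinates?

Matrix multiplication:
[[-0.8660, 0.5000], [-0.5000, -0.8660]] × [4, -3]ᵀ
= [(-0.8660)(4) + (0.5000)(-3), (-0.5000)(4) + (-0.8660)(-3)]ᵀ
= [-4.9640, 0.5980]ᵀ
Result: (-4.9640, 0.5980)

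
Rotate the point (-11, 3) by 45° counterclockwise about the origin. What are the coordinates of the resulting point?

Rotation matrix for 45°: [[cos 45°, -sin 45°], [sin 45°, cos 45°]] ≈ [[0.707107, -0.707107], [0.707107, 0.707107]]
[[0.707107, -0.707107], [0.707107, 0.707107]] × [-11, 3]ᵀ ≈ [-9.8995, -5.6569]ᵀ
Result: (-9.8995, -5.6569)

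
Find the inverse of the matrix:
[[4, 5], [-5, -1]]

For [[a,b],[c,d]], inverse = (1/det)·[[d,-b],[-c,a]]
det = (4)(-1) - (5)(-5) = -4 - -25 = 21
Inverse = (1/21)·[[-1, -5], [5, 4]]
= [[-1/21, -5/21], [5/21, 4/21]]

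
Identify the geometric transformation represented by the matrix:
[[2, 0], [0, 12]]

This matrix represents: non-uniform scaling by sx = 2, sy = 12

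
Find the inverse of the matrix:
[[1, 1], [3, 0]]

For [[a,b],[c,d]], inverse = (1/det)·[[d,-b],[-c,a]]
det = (1)(0) - (1)(3) = 0 - 3 = -3
Inverse = (1/-3)·[[0, -1], [-3, 1]]
= [[0, 1/3], [1, -1/3]]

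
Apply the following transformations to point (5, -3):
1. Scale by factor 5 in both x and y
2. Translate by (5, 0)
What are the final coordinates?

Step 1: Scale (5, -3) by 5 → (25, -15)
Step 2: Translate by (5, 0) → (30, -15)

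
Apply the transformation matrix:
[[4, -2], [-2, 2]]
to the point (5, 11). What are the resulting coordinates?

Matrix multiplication:
[[4, -2], [-2, 2]] × [5, 11]ᵀ
= [(4)(5) + (-2)(11), (-2)(5) + (2)(11)]ᵀ
= [-2, 12]ᵀ
Result: (-2, 12)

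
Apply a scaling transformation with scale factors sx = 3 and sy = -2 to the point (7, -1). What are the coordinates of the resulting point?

Scaling matrix:
[[3, 0], [0, -2]]
Result: (7 × 3, -1 × -2) = (21, 2)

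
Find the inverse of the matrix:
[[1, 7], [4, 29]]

For [[a,b],[c,d]], inverse = (1/det)·[[d,-b],[-c,a]]
det = (1)(29) - (7)(4) = 29 - 28 = 1
Inverse = [[29, -7], [-4, 1]]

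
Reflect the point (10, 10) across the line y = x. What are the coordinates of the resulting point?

Reflection across line y = x: (10, 10) → (10, 10)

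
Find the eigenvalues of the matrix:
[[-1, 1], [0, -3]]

Characteristic equation: det(A - λI) = 0
λ² - (trace)λ + (det) = 0
trace = -1 + -3 = -4, det = (-1)(-3) - (1)(0) = 3
λ² - (-4)λ + (3) = 0
λ = (-4 ± √((-4)² - 4·(3))) / 2 = (-4 ± √4) / 2
Solving: λ = -3, -1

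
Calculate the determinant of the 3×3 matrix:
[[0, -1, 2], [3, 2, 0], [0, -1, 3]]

Expansion along first row:
det = 0·det([[2,0],[-1,3]]) - -1·det([[3,0],[0,3]]) + 2·det([[3,2],[0,-1]])
    = 0·(2·3 - 0·-1) - -1·(3·3 - 0·0) + 2·(3·-1 - 2·0)
    = 0·6 - -1·9 + 2·-3
    = 0 + 9 + -6 = 3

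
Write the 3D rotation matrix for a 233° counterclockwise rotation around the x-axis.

Rotation matrix for counterclockwise 233° around x-axis:
cos(233°) = -0.6018, sin(233°) = -0.7986
Result: [[1, 0, 0], [0, -0.6018, 0.7986], [0, -0.7986, -0.6018]]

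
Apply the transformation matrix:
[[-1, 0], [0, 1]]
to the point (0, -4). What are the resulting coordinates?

Matrix multiplication:
[[-1, 0], [0, 1]] × [0, -4]ᵀ
= [(-1)(0) + (0)(-4), (0)(0) + (1)(-4)]ᵀ
= [0, -4]ᵀ
Result: (0, -4)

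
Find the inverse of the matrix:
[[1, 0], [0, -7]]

For [[a,b],[c,d]], inverse = (1/det)·[[d,-b],[-c,a]]
det = (1)(-7) - (0)(0) = -7 - 0 = -7
Inverse = (1/-7)·[[-7, 0], [0, 1]]
= [[1, 0], [0, -1/7]]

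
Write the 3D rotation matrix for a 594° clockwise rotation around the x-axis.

Rotation matrix for clockwise 594° around x-axis:
A clockwise rotation by 594° is a counterclockwise rotation by -594°.
cos(-594°) = -0.5878, sin(-594°) = 0.8090
Result: [[1, 0, 0], [0, -0.5878, -0.8090], [0, 0.8090, -0.5878]]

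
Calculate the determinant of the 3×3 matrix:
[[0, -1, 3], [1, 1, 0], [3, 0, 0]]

Expansion along first row:
det = 0·det([[1,0],[0,0]]) - -1·det([[1,0],[3,0]]) + 3·det([[1,1],[3,0]])
    = 0·(1·0 - 0·0) - -1·(1·0 - 0·3) + 3·(1·0 - 1·3)
    = 0·0 - -1·0 + 3·-3
    = 0 + 0 + -9 = -9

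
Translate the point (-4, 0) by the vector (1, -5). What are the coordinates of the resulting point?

Translation by (1, -5) (homogeneous matrix [[1, 0, 1], [0, 1, -5], [0, 0, 1]]):
x' = -4 + 1 = -3
y' = 0 + -5 = -5
Result: (-3, -5)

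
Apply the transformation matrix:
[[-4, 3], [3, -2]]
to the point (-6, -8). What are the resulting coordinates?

Matrix multiplication:
[[-4, 3], [3, -2]] × [-6, -8]ᵀ
= [(-4)(-6) + (3)(-8), (3)(-6) + (-2)(-8)]ᵀ
= [0, -2]ᵀ
Result: (0, -2)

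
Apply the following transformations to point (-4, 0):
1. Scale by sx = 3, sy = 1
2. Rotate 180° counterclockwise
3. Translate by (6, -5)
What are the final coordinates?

Step 1: Scale → (-12, 0)
Step 2: Rotate 180° → (12, 0)
Step 3: Translate → (18, -5)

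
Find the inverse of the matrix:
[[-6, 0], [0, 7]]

For [[a,b],[c,d]], inverse = (1/det)·[[d,-b],[-c,a]]
det = (-6)(7) - (0)(0) = -42 - 0 = -42
Inverse = (1/-42)·[[7, 0], [0, -6]]
= [[-1/6, 0], [0, 1/7]]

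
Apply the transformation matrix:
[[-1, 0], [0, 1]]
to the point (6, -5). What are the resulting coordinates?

Matrix multiplication:
[[-1, 0], [0, 1]] × [6, -5]ᵀ
= [(-1)(6) + (0)(-5), (0)(6) + (1)(-5)]ᵀ
= [-6, -5]ᵀ
Result: (-6, -5)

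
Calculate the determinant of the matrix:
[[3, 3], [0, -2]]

For a 2×2 matrix [[a, b], [c, d]], det = ad - bc
det = (3)(-2) - (3)(0) = -6 - 0 = -6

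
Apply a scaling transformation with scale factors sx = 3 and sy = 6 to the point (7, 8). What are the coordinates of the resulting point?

Scaling matrix:
[[3, 0], [0, 6]]
Result: (7 × 3, 8 × 6) = (21, 48)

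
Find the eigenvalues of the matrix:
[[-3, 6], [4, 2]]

Characteristic equation: det(A - λI) = 0
λ² - (trace)λ + (det) = 0
trace = -3 + 2 = -1, det = (-3)(2) - (6)(4) = -30
λ² - (-1)λ + (-30) = 0
λ = (-1 ± √((-1)² - 4·(-30))) / 2 = (-1 ± √121) / 2
Solving: λ = -6, 5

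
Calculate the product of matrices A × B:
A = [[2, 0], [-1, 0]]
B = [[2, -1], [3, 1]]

Matrix multiplication:
C[0][0] = 2×2 + 0×3 = 4
C[0][1] = 2×-1 + 0×1 = -2
C[1][0] = -1×2 + 0×3 = -2
C[1][1] = -1×-1 + 0×1 = 1
Result: [[4, -2], [-2, 1]]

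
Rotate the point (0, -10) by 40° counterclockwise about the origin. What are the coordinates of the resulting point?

Rotation matrix for 40°: [[cos 40°, -sin 40°], [sin 40°, cos 40°]] ≈ [[0.766044, -0.642788], [0.642788, 0.766044]]
[[0.766044, -0.642788], [0.642788, 0.766044]] × [0, -10]ᵀ ≈ [6.4279, -7.6604]ᵀ
Result: (6.4279, -7.6604)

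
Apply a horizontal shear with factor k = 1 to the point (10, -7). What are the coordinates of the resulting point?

Shear matrix for horizontal shear with factor k = 1:
[[1, 1], [0, 1]]
Result: (10, -7) → (3, -7)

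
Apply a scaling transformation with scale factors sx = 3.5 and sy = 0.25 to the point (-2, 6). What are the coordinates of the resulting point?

Scaling matrix:
[[3.50, 0], [0, 0.25]]
Result: (-2 × 3.5, 6 × 0.25) = (-7, 1.5)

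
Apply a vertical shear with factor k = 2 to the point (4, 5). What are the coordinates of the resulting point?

Shear matrix for vertical shear with factor k = 2:
[[1, 0], [2, 1]]
Result: (4, 5) → (4, 13)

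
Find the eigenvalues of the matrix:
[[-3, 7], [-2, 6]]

Characteristic equation: det(A - λI) = 0
λ² - (trace)λ + (det) = 0
trace = -3 + 6 = 3, det = (-3)(6) - (7)(-2) = -4
λ² - (3)λ + (-4) = 0
λ = (3 ± √((3)² - 4·(-4))) / 2 = (3 ± √25) / 2
Solving: λ = -1, 4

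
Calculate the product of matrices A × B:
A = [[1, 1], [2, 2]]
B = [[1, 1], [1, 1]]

Matrix multiplication:
C[0][0] = 1×1 + 1×1 = 2
C[0][1] = 1×1 + 1×1 = 2
C[1][0] = 2×1 + 2×1 = 4
C[1][1] = 2×1 + 2×1 = 4
Result: [[2, 2], [4, 4]]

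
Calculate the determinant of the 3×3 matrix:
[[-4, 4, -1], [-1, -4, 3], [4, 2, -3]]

Expansion along first row:
det = -4·det([[-4,3],[2,-3]]) - 4·det([[-1,3],[4,-3]]) + -1·det([[-1,-4],[4,2]])
    = -4·(-4·-3 - 3·2) - 4·(-1·-3 - 3·4) + -1·(-1·2 - -4·4)
    = -4·6 - 4·-9 + -1·14
    = -24 + 36 + -14 = -2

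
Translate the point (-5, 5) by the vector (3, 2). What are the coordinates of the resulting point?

Translation by (3, 2) (homogeneous matrix [[1, 0, 3], [0, 1, 2], [0, 0, 1]]):
x' = -5 + 3 = -2
y' = 5 + 2 = 7
Result: (-2, 7)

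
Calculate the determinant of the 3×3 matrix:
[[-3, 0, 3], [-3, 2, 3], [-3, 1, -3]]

Expansion along first row:
det = -3·det([[2,3],[1,-3]]) - 0·det([[-3,3],[-3,-3]]) + 3·det([[-3,2],[-3,1]])
    = -3·(2·-3 - 3·1) - 0·(-3·-3 - 3·-3) + 3·(-3·1 - 2·-3)
    = -3·-9 - 0·18 + 3·3
    = 27 + 0 + 9 = 36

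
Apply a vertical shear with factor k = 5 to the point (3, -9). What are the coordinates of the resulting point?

Shear matrix for vertical shear with factor k = 5:
[[1, 0], [5, 1]]
Result: (3, -9) → (3, 6)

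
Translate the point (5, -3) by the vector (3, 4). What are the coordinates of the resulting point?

Translation by (3, 4) (homogeneous matrix [[1, 0, 3], [0, 1, 4], [0, 0, 1]]):
x' = 5 + 3 = 8
y' = -3 + 4 = 1
Result: (8, 1)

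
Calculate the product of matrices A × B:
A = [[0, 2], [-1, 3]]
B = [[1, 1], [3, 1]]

Matrix multiplication:
C[0][0] = 0×1 + 2×3 = 6
C[0][1] = 0×1 + 2×1 = 2
C[1][0] = -1×1 + 3×3 = 8
C[1][1] = -1×1 + 3×1 = 2
Result: [[6, 2], [8, 2]]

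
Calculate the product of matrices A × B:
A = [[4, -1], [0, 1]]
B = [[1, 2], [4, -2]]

Matrix multiplication:
C[0][0] = 4×1 + -1×4 = 0
C[0][1] = 4×2 + -1×-2 = 10
C[1][0] = 0×1 + 1×4 = 4
C[1][1] = 0×2 + 1×-2 = -2
Result: [[0, 10], [4, -2]]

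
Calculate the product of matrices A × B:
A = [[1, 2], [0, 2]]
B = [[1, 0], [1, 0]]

Matrix multiplication:
C[0][0] = 1×1 + 2×1 = 3
C[0][1] = 1×0 + 2×0 = 0
C[1][0] = 0×1 + 2×1 = 2
C[1][1] = 0×0 + 2×0 = 0
Result: [[3, 0], [2, 0]]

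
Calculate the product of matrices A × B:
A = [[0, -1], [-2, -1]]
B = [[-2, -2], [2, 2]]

Matrix multiplication:
C[0][0] = 0×-2 + -1×2 = -2
C[0][1] = 0×-2 + -1×2 = -2
C[1][0] = -2×-2 + -1×2 = 2
C[1][1] = -2×-2 + -1×2 = 2
Result: [[-2, -2], [2, 2]]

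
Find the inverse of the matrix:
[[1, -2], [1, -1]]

For [[a,b],[c,d]], inverse = (1/det)·[[d,-b],[-c,a]]
det = (1)(-1) - (-2)(1) = -1 - -2 = 1
Inverse = [[-1, 2], [-1, 1]]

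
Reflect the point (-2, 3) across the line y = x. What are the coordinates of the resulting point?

Reflection across line y = x: (-2, 3) → (3, -2)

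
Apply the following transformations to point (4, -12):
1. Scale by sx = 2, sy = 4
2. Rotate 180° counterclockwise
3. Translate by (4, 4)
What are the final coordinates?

Step 1: Scale → (8, -48)
Step 2: Rotate 180° → (-8, 48)
Step 3: Translate → (-4, 52)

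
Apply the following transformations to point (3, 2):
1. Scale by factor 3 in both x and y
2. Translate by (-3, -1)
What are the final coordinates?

Step 1: Scale (3, 2) by 3 → (9, 6)
Step 2: Translate by (-3, -1) → (6, 5)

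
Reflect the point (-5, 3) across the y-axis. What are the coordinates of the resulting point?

Reflection across y-axis: (-5, 3) → (5, 3)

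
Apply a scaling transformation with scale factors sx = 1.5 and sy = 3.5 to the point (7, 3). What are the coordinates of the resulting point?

Scaling matrix:
[[1.50, 0], [0, 3.50]]
Result: (7 × 1.5, 3 × 3.5) = (10.5, 10.5)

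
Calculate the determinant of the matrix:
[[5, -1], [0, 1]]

For a 2×2 matrix [[a, b], [c, d]], det = ad - bc
det = (5)(1) - (-1)(0) = 5 - 0 = 5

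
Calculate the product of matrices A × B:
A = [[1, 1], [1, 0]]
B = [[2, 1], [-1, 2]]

Matrix multiplication:
C[0][0] = 1×2 + 1×-1 = 1
C[0][1] = 1×1 + 1×2 = 3
C[1][0] = 1×2 + 0×-1 = 2
C[1][1] = 1×1 + 0×2 = 1
Result: [[1, 3], [2, 1]]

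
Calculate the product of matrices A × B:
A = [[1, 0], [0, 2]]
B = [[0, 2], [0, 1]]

Matrix multiplication:
C[0][0] = 1×0 + 0×0 = 0
C[0][1] = 1×2 + 0×1 = 2
C[1][0] = 0×0 + 2×0 = 0
C[1][1] = 0×2 + 2×1 = 2
Result: [[0, 2], [0, 2]]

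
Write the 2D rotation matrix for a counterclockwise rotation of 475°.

Rotation matrix formula: [[cos θ, -sin θ], [sin θ, cos θ]]
For θ = 475°:
cos(475°) = -0.4226
sin(475°) = 0.9063
Result: [[-0.4226, -0.9063], [0.9063, -0.4226]]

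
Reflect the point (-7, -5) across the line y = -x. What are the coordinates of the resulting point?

Reflection across line y = -x: (-7, -5) → (5, 7)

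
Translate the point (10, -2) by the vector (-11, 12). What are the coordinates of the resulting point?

Translation by (-11, 12) (homogeneous matrix [[1, 0, -11], [0, 1, 12], [0, 0, 1]]):
x' = 10 + -11 = -1
y' = -2 + 12 = 10
Result: (-1, 10)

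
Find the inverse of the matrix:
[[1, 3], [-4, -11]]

For [[a,b],[c,d]], inverse = (1/det)·[[d,-b],[-c,a]]
det = (1)(-11) - (3)(-4) = -11 - -12 = 1
Inverse = [[-11, -3], [4, 1]]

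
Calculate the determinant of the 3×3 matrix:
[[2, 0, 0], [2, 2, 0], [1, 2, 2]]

Expansion along first row:
det = 2·det([[2,0],[2,2]]) - 0·det([[2,0],[1,2]]) + 0·det([[2,2],[1,2]])
    = 2·(2·2 - 0·2) - 0·(2·2 - 0·1) + 0·(2·2 - 2·1)
    = 2·4 - 0·4 + 0·2
    = 8 + 0 + 0 = 8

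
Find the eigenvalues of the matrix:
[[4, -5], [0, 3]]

Characteristic equation: det(A - λI) = 0
λ² - (trace)λ + (det) = 0
trace = 4 + 3 = 7, det = (4)(3) - (-5)(0) = 12
λ² - (7)λ + (12) = 0
λ = (7 ± √((7)² - 4·(12))) / 2 = (7 ± √1) / 2
Solving: λ = 3, 4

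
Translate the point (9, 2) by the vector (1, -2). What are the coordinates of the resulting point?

Translation by (1, -2) (homogeneous matrix [[1, 0, 1], [0, 1, -2], [0, 0, 1]]):
x' = 9 + 1 = 10
y' = 2 + -2 = 0
Result: (10, 0)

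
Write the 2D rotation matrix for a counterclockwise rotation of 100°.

Rotation matrix formula: [[cos θ, -sin θ], [sin θ, cos θ]]
For θ = 100°:
cos(100°) = -0.1736
sin(100°) = 0.9848
Result: [[-0.1736, -0.9848], [0.9848, -0.1736]]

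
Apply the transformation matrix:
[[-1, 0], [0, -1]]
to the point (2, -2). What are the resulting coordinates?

Matrix multiplication:
[[-1, 0], [0, -1]] × [2, -2]ᵀ
= [(-1)(2) + (0)(-2), (0)(2) + (-1)(-2)]ᵀ
= [-2, 2]ᵀ
Result: (-2, 2)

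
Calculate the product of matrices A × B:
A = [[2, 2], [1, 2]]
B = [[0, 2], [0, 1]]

Matrix multiplication:
C[0][0] = 2×0 + 2×0 = 0
C[0][1] = 2×2 + 2×1 = 6
C[1][0] = 1×0 + 2×0 = 0
C[1][1] = 1×2 + 2×1 = 4
Result: [[0, 6], [0, 4]]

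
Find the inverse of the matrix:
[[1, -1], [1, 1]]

For [[a,b],[c,d]], inverse = (1/det)·[[d,-b],[-c,a]]
det = (1)(1) - (-1)(1) = 1 - -1 = 2
Inverse = (1/2)·[[1, 1], [-1, 1]]
= [[1/2, 1/2], [-1/2, 1/2]]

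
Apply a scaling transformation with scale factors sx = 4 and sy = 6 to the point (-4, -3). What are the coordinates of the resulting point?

Scaling matrix:
[[4, 0], [0, 6]]
Result: (-4 × 4, -3 × 6) = (-16, -18)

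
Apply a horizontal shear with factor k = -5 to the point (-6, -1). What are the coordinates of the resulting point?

Shear matrix for horizontal shear with factor k = -5:
[[1, -5], [0, 1]]
Result: (-6, -1) → (-1, -1)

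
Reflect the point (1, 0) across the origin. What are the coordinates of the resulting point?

Reflection across origin: (1, 0) → (-1, 0)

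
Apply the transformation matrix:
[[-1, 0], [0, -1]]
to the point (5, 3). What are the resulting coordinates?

Matrix multiplication:
[[-1, 0], [0, -1]] × [5, 3]ᵀ
= [(-1)(5) + (0)(3), (0)(5) + (-1)(3)]ᵀ
= [-5, -3]ᵀ
Result: (-5, -3)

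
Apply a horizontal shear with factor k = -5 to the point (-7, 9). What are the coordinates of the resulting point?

Shear matrix for horizontal shear with factor k = -5:
[[1, -5], [0, 1]]
Result: (-7, 9) → (-52, 9)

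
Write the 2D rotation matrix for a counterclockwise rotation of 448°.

Rotation matrix formula: [[cos θ, -sin θ], [sin θ, cos θ]]
For θ = 448°:
cos(448°) = 0.0349
sin(448°) = 0.9994
Result: [[0.0349, -0.9994], [0.9994, 0.0349]]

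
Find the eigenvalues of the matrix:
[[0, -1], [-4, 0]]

Characteristic equation: det(A - λI) = 0
λ² - (trace)λ + (det) = 0
trace = 0 + 0 = 0, det = (0)(0) - (-1)(-4) = -4
λ² - (0)λ + (-4) = 0
λ = (0 ± √((0)² - 4·(-4))) / 2 = (0 ± √16) / 2
Solving: λ = -2, 2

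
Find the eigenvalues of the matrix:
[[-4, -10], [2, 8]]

Characteristic equation: det(A - λI) = 0
λ² - (trace)λ + (det) = 0
trace = -4 + 8 = 4, det = (-4)(8) - (-10)(2) = -12
λ² - (4)λ + (-12) = 0
λ = (4 ± √((4)² - 4·(-12))) / 2 = (4 ± √64) / 2
Solving: λ = -2, 6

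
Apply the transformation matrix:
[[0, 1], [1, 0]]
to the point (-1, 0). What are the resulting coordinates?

Matrix multiplication:
[[0, 1], [1, 0]] × [-1, 0]ᵀ
= [(0)(-1) + (1)(0), (1)(-1) + (0)(0)]ᵀ
= [0, -1]ᵀ
Result: (0, -1)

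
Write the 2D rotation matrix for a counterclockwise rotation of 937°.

Rotation matrix formula: [[cos θ, -sin θ], [sin θ, cos θ]]
For θ = 937°:
cos(937°) = -0.7986
sin(937°) = -0.6018
Result: [[-0.7986, 0.6018], [-0.6018, -0.7986]]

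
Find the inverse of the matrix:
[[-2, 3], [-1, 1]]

For [[a,b],[c,d]], inverse = (1/det)·[[d,-b],[-c,a]]
det = (-2)(1) - (3)(-1) = -2 - -3 = 1
Inverse = [[1, -3], [1, -2]]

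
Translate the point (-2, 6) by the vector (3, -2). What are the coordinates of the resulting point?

Translation by (3, -2) (homogeneous matrix [[1, 0, 3], [0, 1, -2], [0, 0, 1]]):
x' = -2 + 3 = 1
y' = 6 + -2 = 4
Result: (1, 4)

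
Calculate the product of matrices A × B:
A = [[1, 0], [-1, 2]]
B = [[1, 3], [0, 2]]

Matrix multiplication:
C[0][0] = 1×1 + 0×0 = 1
C[0][1] = 1×3 + 0×2 = 3
C[1][0] = -1×1 + 2×0 = -1
C[1][1] = -1×3 + 2×2 = 1
Result: [[1, 3], [-1, 1]]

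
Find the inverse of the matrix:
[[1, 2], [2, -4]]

For [[a,b],[c,d]], inverse = (1/det)·[[d,-b],[-c,a]]
det = (1)(-4) - (2)(2) = -4 - 4 = -8
Inverse = (1/-8)·[[-4, -2], [-2, 1]]
= [[1/2, 1/4], [1/4, -1/8]]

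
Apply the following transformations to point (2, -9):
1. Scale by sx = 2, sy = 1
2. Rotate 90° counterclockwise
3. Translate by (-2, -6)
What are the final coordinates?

Step 1: Scale → (4, -9)
Step 2: Rotate 90° → (9, 4)
Step 3: Translate → (7, -2)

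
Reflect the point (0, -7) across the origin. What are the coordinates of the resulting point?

Reflection across origin: (0, -7) → (0, 7)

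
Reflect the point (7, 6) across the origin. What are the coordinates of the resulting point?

Reflection across origin: (7, 6) → (-7, -6)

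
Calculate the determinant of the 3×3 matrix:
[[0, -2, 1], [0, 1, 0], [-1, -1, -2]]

Expansion along first row:
det = 0·det([[1,0],[-1,-2]]) - -2·det([[0,0],[-1,-2]]) + 1·det([[0,1],[-1,-1]])
    = 0·(1·-2 - 0·-1) - -2·(0·-2 - 0·-1) + 1·(0·-1 - 1·-1)
    = 0·-2 - -2·0 + 1·1
    = 0 + 0 + 1 = 1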